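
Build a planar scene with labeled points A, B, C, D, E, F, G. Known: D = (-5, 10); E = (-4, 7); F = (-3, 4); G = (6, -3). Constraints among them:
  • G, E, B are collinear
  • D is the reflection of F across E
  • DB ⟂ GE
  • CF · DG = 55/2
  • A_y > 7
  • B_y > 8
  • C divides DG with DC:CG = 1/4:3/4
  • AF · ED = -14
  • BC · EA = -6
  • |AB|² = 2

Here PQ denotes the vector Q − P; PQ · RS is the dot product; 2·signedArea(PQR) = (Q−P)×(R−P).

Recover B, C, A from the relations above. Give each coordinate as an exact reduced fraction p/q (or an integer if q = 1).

1. B_x = -6  [G, E, B are collinear ∩ DB ⟂ GE]
2. B_y = 9  [G, E, B are collinear ∩ DB ⟂ GE]
   → B = (-6, 9)
3. C_x = -9/4  [C divides DG with DC:CG = 1/4:3/4]
4. C_y = 27/4  [C divides DG with DC:CG = 1/4:3/4]
   → C = (-9/4, 27/4)
5. A_x = -5  [AF · ED = -14 ∩ BC · EA = -6]
6. A_y = 8  [AF · ED = -14 ∩ BC · EA = -6]
   → A = (-5, 8)

A = (-5, 8)
B = (-6, 9)
C = (-9/4, 27/4)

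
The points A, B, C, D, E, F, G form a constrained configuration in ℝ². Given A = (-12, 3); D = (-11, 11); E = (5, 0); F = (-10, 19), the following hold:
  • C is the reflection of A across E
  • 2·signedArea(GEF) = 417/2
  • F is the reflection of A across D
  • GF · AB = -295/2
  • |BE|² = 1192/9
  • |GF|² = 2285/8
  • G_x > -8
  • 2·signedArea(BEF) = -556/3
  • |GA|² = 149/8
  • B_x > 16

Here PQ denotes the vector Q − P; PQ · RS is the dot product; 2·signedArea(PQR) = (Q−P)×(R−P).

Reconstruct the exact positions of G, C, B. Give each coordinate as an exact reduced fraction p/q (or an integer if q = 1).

B = (49/3, -2)
C = (22, -3)
G = (-31/4, 9/4)

1. G_x = -31/4  [line -19·x + -15·y + -227/2 = 0 ∩ |GF|² = 2285/8]
2. G_y = 9/4  [line -19·x + -15·y + -227/2 = 0 ∩ |GF|² = 2285/8]
   → G = (-31/4, 9/4)
3. C_x = 22  [C is the reflection of A across E]
4. C_y = -3  [C is the reflection of A across E]
   → C = (22, -3)
5. B_x = 49/3  [GF · AB = -295/2 ∩ 2·signedArea(BEF) = -556/3]
6. B_y = -2  [GF · AB = -295/2 ∩ 2·signedArea(BEF) = -556/3]
   → B = (49/3, -2)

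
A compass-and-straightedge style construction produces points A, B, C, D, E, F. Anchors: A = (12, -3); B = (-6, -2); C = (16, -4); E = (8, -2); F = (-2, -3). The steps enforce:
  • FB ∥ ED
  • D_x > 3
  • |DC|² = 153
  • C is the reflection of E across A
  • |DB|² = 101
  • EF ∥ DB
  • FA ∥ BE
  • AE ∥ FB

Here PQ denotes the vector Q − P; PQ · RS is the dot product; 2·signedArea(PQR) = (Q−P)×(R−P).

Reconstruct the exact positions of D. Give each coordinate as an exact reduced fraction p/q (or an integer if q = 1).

D = (4, -1)

1. D_x = 4  [EF ∥ DB ∩ FB ∥ ED]
2. D_y = -1  [EF ∥ DB ∩ FB ∥ ED]
   → D = (4, -1)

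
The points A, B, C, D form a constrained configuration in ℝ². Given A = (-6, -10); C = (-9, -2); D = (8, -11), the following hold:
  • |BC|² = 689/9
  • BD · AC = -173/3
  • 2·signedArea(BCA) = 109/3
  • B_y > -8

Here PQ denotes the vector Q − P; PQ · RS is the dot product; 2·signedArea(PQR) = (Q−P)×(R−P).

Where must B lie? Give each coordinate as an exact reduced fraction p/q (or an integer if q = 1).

B = (-7/3, -23/3)

1. B_x = -7/3  [2·signedArea(BCA) = 109/3 ∩ BD · AC = -173/3]
2. B_y = -23/3  [2·signedArea(BCA) = 109/3 ∩ BD · AC = -173/3]
   → B = (-7/3, -23/3)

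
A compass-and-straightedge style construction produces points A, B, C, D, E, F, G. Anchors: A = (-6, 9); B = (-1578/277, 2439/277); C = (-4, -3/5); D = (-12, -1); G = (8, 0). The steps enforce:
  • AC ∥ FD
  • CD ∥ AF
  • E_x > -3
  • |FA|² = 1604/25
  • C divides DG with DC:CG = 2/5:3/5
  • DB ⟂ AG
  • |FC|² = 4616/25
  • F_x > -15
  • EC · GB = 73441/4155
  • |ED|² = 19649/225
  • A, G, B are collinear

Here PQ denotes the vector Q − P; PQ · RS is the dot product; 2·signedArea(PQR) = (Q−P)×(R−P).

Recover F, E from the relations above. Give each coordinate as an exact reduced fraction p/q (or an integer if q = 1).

E = (-8/3, -8/15)
F = (-14, 43/5)

1. F_x = -14  [AC ∥ FD ∩ CD ∥ AF]
2. F_y = 43/5  [AC ∥ FD ∩ CD ∥ AF]
   → F = (-14, 43/5)
3. E_x = -8/3  [line 3794/277·x + -2439/277·y + 132248/4155 = 0 ∩ |ED|² = 19649/225]
4. E_y = -8/15  [line 3794/277·x + -2439/277·y + 132248/4155 = 0 ∩ |ED|² = 19649/225]
   → E = (-8/3, -8/15)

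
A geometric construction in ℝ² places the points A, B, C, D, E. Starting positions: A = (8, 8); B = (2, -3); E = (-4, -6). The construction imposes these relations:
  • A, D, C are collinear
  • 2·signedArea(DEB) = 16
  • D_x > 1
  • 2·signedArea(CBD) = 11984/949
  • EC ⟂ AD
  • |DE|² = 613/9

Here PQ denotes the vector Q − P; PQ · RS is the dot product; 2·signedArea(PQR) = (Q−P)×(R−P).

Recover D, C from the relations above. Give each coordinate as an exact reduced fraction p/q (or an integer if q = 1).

1. D_x = 2  [line -3·x + 6·y + 8 = 0 ∩ |DE|² = 613/9]
2. D_y = -1/3  [line -3·x + 6·y + 8 = 0 ∩ |DE|² = 613/9]
   → D = (2, -1/3)
3. C_x = -2596/949  [A, D, C are collinear ∩ EC ⟂ AD]
4. C_y = -6558/949  [A, D, C are collinear ∩ EC ⟂ AD]
   → C = (-2596/949, -6558/949)

C = (-2596/949, -6558/949)
D = (2, -1/3)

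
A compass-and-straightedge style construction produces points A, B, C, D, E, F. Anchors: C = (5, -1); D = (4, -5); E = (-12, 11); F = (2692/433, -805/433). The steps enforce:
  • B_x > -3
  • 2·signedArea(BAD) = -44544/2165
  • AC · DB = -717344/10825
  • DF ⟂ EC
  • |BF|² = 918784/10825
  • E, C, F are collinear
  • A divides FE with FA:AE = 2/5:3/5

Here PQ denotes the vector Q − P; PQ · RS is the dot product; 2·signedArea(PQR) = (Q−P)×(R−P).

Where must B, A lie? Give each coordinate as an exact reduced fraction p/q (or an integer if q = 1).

A = (-2316/2165, 7111/2165)
B = (-12/5, 7/5)

1. A_x = -2316/2165  [A divides FE with FA:AE = 2/5:3/5]
2. A_y = 7111/2165  [A divides FE with FA:AE = 2/5:3/5]
   → A = (-2316/2165, 7111/2165)
3. B_x = -12/5  [2·signedArea(BAD) = -44544/2165 ∩ AC · DB = -717344/10825]
4. B_y = 7/5  [2·signedArea(BAD) = -44544/2165 ∩ AC · DB = -717344/10825]
   → B = (-12/5, 7/5)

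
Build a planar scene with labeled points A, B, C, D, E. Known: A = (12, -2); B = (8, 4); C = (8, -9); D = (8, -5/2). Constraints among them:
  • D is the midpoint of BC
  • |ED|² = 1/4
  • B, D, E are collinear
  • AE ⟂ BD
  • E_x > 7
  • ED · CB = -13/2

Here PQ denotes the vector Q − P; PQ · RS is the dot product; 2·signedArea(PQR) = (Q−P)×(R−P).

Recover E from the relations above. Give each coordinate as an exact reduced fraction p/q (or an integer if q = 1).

1. E_x = 8  [B, D, E are collinear ∩ AE ⟂ BD]
2. E_y = -2  [B, D, E are collinear ∩ AE ⟂ BD]
   → E = (8, -2)

E = (8, -2)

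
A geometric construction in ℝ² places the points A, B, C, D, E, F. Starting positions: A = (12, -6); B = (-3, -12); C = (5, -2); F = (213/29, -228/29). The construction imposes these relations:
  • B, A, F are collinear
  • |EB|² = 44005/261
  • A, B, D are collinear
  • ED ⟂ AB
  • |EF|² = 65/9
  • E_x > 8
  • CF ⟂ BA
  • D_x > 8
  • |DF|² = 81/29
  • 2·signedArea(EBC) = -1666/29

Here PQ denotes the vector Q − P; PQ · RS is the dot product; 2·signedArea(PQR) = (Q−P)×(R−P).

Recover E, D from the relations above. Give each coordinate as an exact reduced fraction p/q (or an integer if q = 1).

1. E_x = 706/87  [line -10·x + 8·y + 3580/29 = 0 ∩ |EB|² = 44005/261]
2. E_y = -460/87  [line -10·x + 8·y + 3580/29 = 0 ∩ |EB|² = 44005/261]
   → E = (706/87, -460/87)
3. D_x = 258/29  [A, B, D are collinear ∩ ED ⟂ AB]
4. D_y = -210/29  [A, B, D are collinear ∩ ED ⟂ AB]
   → D = (258/29, -210/29)

D = (258/29, -210/29)
E = (706/87, -460/87)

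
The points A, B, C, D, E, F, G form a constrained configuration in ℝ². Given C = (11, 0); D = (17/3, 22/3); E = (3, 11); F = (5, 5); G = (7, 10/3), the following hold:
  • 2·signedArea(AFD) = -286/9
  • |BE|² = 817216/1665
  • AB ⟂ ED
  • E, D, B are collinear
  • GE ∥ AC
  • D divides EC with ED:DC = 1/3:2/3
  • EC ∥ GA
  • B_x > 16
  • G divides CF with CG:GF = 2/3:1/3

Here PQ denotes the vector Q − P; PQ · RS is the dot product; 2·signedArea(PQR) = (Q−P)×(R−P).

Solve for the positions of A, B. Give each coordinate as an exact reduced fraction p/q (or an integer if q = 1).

A = (15, -23/3)
B = (8897/555, -3839/555)

1. A_x = 15  [GE ∥ AC ∩ EC ∥ GA]
2. A_y = -23/3  [GE ∥ AC ∩ EC ∥ GA]
   → A = (15, -23/3)
3. B_x = 8897/555  [E, D, B are collinear ∩ AB ⟂ ED]
4. B_y = -3839/555  [E, D, B are collinear ∩ AB ⟂ ED]
   → B = (8897/555, -3839/555)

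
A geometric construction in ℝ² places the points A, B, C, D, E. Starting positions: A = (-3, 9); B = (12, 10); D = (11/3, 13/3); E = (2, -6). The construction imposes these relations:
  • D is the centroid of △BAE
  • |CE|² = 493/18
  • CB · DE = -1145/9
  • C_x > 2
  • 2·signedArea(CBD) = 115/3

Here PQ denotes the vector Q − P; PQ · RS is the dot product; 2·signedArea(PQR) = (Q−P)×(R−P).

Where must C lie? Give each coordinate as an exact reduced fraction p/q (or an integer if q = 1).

1. C_x = 17/6  [CB · DE = -1145/9 ∩ 2·signedArea(CBD) = 115/3]
2. C_y = -5/6  [CB · DE = -1145/9 ∩ 2·signedArea(CBD) = 115/3]
   → C = (17/6, -5/6)

C = (17/6, -5/6)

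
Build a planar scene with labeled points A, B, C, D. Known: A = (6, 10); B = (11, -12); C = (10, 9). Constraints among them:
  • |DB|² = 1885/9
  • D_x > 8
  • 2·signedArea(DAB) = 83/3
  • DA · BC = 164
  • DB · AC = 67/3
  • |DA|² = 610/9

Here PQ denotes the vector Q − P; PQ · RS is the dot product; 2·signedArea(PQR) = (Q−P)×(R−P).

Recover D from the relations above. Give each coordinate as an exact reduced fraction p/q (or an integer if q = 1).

D = (9, 7/3)

1. D_x = 9  [DA · BC = 164 ∩ DB · AC = 67/3]
2. D_y = 7/3  [DA · BC = 164 ∩ DB · AC = 67/3]
   → D = (9, 7/3)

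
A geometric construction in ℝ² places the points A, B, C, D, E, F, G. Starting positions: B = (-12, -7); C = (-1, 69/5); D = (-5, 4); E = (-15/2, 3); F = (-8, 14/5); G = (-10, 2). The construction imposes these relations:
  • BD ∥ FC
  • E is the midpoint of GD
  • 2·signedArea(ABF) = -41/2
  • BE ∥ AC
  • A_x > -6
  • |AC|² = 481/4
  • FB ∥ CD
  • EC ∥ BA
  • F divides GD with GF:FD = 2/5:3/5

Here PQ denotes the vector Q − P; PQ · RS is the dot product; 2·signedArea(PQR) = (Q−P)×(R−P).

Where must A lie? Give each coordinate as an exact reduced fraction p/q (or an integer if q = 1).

A = (-11/2, 19/5)

1. A_x = -11/2  [BE ∥ AC ∩ EC ∥ BA]
2. A_y = 19/5  [BE ∥ AC ∩ EC ∥ BA]
   → A = (-11/2, 19/5)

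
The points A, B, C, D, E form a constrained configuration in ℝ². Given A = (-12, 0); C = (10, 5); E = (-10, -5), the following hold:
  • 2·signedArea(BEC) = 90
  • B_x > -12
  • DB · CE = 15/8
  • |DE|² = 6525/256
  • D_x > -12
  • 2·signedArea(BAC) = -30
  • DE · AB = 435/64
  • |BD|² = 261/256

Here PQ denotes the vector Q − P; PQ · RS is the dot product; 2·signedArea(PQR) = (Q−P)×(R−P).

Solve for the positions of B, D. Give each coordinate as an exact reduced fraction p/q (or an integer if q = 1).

1. B_x = -23/2  [2·signedArea(BEC) = 90 ∩ 2·signedArea(BAC) = -30]
2. B_y = -5/4  [2·signedArea(BEC) = 90 ∩ 2·signedArea(BAC) = -30]
   → B = (-23/2, -5/4)
3. D_x = -95/8  [DE · AB = 435/64 ∩ DB · CE = 15/8]
4. D_y = -5/16  [DE · AB = 435/64 ∩ DB · CE = 15/8]
   → D = (-95/8, -5/16)

B = (-23/2, -5/4)
D = (-95/8, -5/16)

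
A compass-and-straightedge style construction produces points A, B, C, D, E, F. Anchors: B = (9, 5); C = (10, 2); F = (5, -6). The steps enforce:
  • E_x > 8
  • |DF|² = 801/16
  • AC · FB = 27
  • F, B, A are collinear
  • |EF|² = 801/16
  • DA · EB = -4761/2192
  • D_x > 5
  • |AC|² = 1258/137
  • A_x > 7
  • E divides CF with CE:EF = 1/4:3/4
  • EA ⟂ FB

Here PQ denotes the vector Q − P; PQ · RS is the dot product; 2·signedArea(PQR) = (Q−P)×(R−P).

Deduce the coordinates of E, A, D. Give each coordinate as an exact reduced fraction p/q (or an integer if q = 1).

1. E_x = 35/4  [E divides CF with CE:EF = 1/4:3/4]
2. E_y = 0  [E divides CF with CE:EF = 1/4:3/4]
   → E = (35/4, 0)
3. A_x = 1009/137  [F, B, A are collinear ∩ EA ⟂ FB]
4. A_y = 69/137  [F, B, A are collinear ∩ EA ⟂ FB]
   → A = (1009/137, 69/137)
5. D_x = 3277/548  [line -1/4·x + -5·y + 14317/2192 = 0 ∩ |DF|² = 801/16]
6. D_y = 138/137  [line -1/4·x + -5·y + 14317/2192 = 0 ∩ |DF|² = 801/16]
   → D = (3277/548, 138/137)

A = (1009/137, 69/137)
D = (3277/548, 138/137)
E = (35/4, 0)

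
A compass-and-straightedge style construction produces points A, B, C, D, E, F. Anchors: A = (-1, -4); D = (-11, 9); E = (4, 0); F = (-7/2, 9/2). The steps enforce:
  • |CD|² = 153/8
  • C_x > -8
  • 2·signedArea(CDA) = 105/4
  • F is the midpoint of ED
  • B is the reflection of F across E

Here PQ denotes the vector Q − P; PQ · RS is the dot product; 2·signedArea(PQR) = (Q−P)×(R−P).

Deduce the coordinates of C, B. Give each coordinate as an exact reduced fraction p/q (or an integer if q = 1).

B = (23/2, -9/2)
C = (-29/4, 27/4)

1. C_x = -29/4  [line 13·x + 10·y + 107/4 = 0 ∩ |CD|² = 153/8]
2. C_y = 27/4  [line 13·x + 10·y + 107/4 = 0 ∩ |CD|² = 153/8]
   → C = (-29/4, 27/4)
3. B_x = 23/2  [B is the reflection of F across E]
4. B_y = -9/2  [B is the reflection of F across E]
   → B = (23/2, -9/2)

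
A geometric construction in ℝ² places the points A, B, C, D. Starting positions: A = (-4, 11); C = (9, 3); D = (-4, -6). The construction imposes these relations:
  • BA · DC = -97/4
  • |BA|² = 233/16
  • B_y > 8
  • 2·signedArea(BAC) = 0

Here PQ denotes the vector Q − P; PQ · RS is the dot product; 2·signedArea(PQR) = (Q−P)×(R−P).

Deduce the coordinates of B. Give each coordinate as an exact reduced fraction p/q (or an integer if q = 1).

1. B_x = -3/4  [2·signedArea(BAC) = 0 ∩ BA · DC = -97/4]
2. B_y = 9  [2·signedArea(BAC) = 0 ∩ BA · DC = -97/4]
   → B = (-3/4, 9)

B = (-3/4, 9)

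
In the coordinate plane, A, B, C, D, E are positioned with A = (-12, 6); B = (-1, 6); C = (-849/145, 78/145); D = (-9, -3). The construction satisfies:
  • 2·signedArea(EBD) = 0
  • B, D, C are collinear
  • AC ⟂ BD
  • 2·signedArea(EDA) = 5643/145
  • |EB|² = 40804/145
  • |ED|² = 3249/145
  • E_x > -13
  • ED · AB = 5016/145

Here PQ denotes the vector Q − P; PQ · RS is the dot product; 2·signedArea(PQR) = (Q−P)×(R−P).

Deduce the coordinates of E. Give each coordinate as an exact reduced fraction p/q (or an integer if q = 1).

1. E_x = -1761/145  [2·signedArea(EBD) = 0 ∩ 2·signedArea(EDA) = 5643/145]
2. E_y = -948/145  [2·signedArea(EBD) = 0 ∩ 2·signedArea(EDA) = 5643/145]
   → E = (-1761/145, -948/145)

E = (-1761/145, -948/145)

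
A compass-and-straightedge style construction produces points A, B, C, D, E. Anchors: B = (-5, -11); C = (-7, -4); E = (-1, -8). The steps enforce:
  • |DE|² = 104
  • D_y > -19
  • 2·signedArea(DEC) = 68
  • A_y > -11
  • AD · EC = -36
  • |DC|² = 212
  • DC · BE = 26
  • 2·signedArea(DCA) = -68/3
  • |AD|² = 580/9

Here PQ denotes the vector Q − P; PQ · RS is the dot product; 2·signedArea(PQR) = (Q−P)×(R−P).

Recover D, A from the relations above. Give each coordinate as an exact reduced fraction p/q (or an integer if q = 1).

1. D_x = -3  [2·signedArea(DEC) = 68 ∩ DC · BE = 26]
2. D_y = -18  [2·signedArea(DEC) = 68 ∩ DC · BE = 26]
   → D = (-3, -18)
3. A_x = -11/3  [AD · EC = -36 ∩ 2·signedArea(DCA) = -68/3]
4. A_y = -10  [AD · EC = -36 ∩ 2·signedArea(DCA) = -68/3]
   → A = (-11/3, -10)

A = (-11/3, -10)
D = (-3, -18)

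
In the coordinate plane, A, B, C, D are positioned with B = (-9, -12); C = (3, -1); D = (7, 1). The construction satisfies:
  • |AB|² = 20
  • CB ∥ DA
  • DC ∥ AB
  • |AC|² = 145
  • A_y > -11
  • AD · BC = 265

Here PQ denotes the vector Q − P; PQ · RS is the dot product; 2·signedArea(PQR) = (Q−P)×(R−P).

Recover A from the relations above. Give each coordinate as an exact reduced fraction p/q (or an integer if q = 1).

1. A_x = -5  [DC ∥ AB ∩ CB ∥ DA]
2. A_y = -10  [DC ∥ AB ∩ CB ∥ DA]
   → A = (-5, -10)

A = (-5, -10)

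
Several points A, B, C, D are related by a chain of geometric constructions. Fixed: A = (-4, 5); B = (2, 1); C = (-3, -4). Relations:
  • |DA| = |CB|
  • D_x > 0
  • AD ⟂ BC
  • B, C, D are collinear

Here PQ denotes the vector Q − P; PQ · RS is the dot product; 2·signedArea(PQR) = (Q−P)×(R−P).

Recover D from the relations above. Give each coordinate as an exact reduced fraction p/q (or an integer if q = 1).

D = (1, 0)

1. D_x = 1  [B, C, D are collinear ∩ AD ⟂ BC]
2. D_y = 0  [B, C, D are collinear ∩ AD ⟂ BC]
   → D = (1, 0)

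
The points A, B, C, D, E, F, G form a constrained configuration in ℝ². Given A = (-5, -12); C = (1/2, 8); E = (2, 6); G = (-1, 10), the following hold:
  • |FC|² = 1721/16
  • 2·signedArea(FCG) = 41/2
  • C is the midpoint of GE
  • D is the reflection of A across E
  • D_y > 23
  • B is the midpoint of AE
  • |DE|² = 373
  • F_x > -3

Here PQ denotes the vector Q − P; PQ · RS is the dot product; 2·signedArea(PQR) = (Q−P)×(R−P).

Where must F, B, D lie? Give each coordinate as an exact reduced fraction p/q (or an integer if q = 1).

B = (-3/2, -3)
D = (9, 24)
F = (-9/4, -2)

1. F_x = -9/4  [line -2·x + -3/2·y + -15/2 = 0 ∩ |FC|² = 1721/16]
2. F_y = -2  [line -2·x + -3/2·y + -15/2 = 0 ∩ |FC|² = 1721/16]
   → F = (-9/4, -2)
3. B_x = -3/2  [B is the midpoint of AE]
4. B_y = -3  [B is the midpoint of AE]
   → B = (-3/2, -3)
5. D_x = 9  [D is the reflection of A across E]
6. D_y = 24  [D is the reflection of A across E]
   → D = (9, 24)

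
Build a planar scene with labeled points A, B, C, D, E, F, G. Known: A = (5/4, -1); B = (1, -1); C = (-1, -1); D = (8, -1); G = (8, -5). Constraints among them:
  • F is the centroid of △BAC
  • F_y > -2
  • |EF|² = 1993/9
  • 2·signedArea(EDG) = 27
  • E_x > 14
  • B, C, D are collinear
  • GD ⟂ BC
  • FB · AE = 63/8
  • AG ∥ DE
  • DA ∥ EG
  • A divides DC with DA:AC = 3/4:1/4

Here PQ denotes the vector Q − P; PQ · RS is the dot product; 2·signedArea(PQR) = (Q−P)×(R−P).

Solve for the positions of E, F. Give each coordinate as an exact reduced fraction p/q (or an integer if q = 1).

1. E_x = 59/4  [DA ∥ EG ∩ AG ∥ DE]
2. E_y = -5  [DA ∥ EG ∩ AG ∥ DE]
   → E = (59/4, -5)
3. F_x = 5/12  [F is the centroid of △BAC]
4. F_y = -1  [F is the centroid of △BAC]
   → F = (5/12, -1)

E = (59/4, -5)
F = (5/12, -1)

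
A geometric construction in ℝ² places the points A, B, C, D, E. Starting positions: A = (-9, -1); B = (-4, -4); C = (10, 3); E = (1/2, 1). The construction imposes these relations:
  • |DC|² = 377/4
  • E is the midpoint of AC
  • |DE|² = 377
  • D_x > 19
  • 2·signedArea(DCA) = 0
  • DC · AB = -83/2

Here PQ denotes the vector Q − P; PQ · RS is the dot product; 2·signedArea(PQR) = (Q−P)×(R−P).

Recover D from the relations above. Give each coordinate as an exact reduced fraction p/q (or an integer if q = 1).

D = (39/2, 5)

1. D_x = 39/2  [2·signedArea(DCA) = 0 ∩ DC · AB = -83/2]
2. D_y = 5  [2·signedArea(DCA) = 0 ∩ DC · AB = -83/2]
   → D = (39/2, 5)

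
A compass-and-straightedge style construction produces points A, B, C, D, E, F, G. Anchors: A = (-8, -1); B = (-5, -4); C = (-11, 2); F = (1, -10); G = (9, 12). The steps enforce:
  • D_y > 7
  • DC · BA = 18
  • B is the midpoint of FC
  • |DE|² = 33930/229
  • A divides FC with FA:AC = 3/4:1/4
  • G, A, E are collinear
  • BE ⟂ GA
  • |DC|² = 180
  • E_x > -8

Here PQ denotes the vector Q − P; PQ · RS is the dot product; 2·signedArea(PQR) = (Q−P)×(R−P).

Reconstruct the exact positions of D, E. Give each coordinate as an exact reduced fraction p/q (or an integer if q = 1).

D = (1, 8)
E = (-1730/229, -151/229)

1. D_x = 1  [line 3·x + -3·y + 21 = 0 ∩ |DC|² = 180]
2. D_y = 8  [line 3·x + -3·y + 21 = 0 ∩ |DC|² = 180]
   → D = (1, 8)
3. E_x = -1730/229  [G, A, E are collinear ∩ BE ⟂ GA]
4. E_y = -151/229  [G, A, E are collinear ∩ BE ⟂ GA]
   → E = (-1730/229, -151/229)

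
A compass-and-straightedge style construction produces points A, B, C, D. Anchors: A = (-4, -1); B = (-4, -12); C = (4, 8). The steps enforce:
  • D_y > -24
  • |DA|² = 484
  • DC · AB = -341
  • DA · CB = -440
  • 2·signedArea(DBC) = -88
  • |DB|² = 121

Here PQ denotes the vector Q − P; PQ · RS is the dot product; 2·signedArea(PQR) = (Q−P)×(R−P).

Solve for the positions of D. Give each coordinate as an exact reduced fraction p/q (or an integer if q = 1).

1. D_x = -4  [DA · CB = -440 ∩ 2·signedArea(DBC) = -88]
2. D_y = -23  [DA · CB = -440 ∩ 2·signedArea(DBC) = -88]
   → D = (-4, -23)

D = (-4, -23)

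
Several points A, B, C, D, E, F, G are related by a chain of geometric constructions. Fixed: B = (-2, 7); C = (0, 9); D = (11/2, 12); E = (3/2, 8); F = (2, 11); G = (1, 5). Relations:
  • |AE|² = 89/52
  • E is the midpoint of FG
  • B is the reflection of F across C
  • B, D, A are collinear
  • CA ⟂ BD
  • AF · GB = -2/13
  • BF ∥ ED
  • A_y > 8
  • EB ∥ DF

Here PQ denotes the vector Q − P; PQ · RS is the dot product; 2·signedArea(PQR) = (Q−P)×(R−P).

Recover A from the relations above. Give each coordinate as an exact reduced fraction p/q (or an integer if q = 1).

A = (4/13, 111/13)

1. A_x = 4/13  [B, D, A are collinear ∩ CA ⟂ BD]
2. A_y = 111/13  [B, D, A are collinear ∩ CA ⟂ BD]
   → A = (4/13, 111/13)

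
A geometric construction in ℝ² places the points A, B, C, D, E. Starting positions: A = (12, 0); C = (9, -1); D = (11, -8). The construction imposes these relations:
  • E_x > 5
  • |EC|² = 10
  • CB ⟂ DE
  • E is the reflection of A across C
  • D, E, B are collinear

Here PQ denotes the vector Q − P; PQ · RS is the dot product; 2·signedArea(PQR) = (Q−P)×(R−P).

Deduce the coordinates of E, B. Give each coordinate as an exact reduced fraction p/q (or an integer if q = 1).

B = (411/61, -176/61)
E = (6, -2)

1. E_x = 6  [E is the reflection of A across C]
2. E_y = -2  [E is the reflection of A across C]
   → E = (6, -2)
3. B_x = 411/61  [D, E, B are collinear ∩ CB ⟂ DE]
4. B_y = -176/61  [D, E, B are collinear ∩ CB ⟂ DE]
   → B = (411/61, -176/61)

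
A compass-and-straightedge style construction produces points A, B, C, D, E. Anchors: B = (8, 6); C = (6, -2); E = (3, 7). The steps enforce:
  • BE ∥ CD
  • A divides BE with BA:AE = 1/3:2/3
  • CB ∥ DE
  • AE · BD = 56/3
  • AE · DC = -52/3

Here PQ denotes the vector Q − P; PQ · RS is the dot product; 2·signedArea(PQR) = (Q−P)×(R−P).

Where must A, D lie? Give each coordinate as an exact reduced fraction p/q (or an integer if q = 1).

A = (19/3, 19/3)
D = (1, -1)

1. A_x = 19/3  [A divides BE with BA:AE = 1/3:2/3]
2. A_y = 19/3  [A divides BE with BA:AE = 1/3:2/3]
   → A = (19/3, 19/3)
3. D_x = 1  [CB ∥ DE ∩ BE ∥ CD]
4. D_y = -1  [CB ∥ DE ∩ BE ∥ CD]
   → D = (1, -1)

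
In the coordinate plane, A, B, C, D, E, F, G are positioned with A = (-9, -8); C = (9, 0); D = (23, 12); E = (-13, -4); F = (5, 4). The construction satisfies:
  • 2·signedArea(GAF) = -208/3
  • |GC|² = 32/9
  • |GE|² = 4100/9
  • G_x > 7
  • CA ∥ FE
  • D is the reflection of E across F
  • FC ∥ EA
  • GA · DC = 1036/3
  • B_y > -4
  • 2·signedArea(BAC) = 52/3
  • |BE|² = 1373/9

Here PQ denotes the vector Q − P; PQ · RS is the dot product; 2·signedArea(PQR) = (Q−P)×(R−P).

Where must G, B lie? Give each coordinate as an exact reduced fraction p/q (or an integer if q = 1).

B = (-2/3, -10/3)
G = (23/3, 4/3)

1. G_x = 23/3  [GA · DC = 1036/3 ∩ 2·signedArea(GAF) = -208/3]
2. G_y = 4/3  [GA · DC = 1036/3 ∩ 2·signedArea(GAF) = -208/3]
   → G = (23/3, 4/3)
3. B_x = -2/3  [line -8·x + 18·y + 164/3 = 0 ∩ |BE|² = 1373/9]
4. B_y = -10/3  [line -8·x + 18·y + 164/3 = 0 ∩ |BE|² = 1373/9]
   → B = (-2/3, -10/3)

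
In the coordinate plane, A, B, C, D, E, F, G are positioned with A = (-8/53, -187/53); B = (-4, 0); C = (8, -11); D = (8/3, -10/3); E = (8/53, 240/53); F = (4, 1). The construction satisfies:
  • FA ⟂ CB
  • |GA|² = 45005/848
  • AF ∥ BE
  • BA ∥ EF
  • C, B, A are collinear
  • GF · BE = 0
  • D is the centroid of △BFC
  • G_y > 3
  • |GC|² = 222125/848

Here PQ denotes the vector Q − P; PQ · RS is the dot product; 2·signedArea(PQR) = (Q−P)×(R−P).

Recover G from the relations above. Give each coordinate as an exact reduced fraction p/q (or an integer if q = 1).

1. G_x = 59/53  [line -220/53·x + -240/53·y + 1120/53 = 0 ∩ |GA|² = 45005/848]
2. G_y = 773/212  [line -220/53·x + -240/53·y + 1120/53 = 0 ∩ |GA|² = 45005/848]
   → G = (59/53, 773/212)

G = (59/53, 773/212)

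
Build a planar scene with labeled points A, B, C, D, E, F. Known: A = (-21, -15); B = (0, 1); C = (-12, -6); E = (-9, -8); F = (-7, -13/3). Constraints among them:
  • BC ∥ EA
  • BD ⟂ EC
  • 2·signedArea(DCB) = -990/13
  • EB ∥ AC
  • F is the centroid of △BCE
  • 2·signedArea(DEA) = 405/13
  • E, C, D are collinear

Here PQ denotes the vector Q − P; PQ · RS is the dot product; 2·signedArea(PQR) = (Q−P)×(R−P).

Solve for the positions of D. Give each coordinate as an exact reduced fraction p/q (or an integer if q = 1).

1. D_x = -90/13  [E, C, D are collinear ∩ BD ⟂ EC]
2. D_y = -122/13  [E, C, D are collinear ∩ BD ⟂ EC]
   → D = (-90/13, -122/13)

D = (-90/13, -122/13)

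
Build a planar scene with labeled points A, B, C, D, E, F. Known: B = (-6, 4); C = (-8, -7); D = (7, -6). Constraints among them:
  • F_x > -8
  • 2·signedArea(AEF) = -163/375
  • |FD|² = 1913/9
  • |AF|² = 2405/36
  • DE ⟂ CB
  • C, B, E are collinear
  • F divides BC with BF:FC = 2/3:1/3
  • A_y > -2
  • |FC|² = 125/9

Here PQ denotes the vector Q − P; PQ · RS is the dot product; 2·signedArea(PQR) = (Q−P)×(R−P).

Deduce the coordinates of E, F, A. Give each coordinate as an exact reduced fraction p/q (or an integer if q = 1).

1. E_x = -918/125  [C, B, E are collinear ∩ DE ⟂ CB]
2. E_y = -424/125  [C, B, E are collinear ∩ DE ⟂ CB]
   → E = (-918/125, -424/125)
3. F_x = -22/3  [F divides BC with BF:FC = 2/3:1/3]
4. F_y = -10/3  [F divides BC with BF:FC = 2/3:1/3]
   → F = (-22/3, -10/3)
5. A_x = 1/2  [line -22/375·x + 4/375·y + 1/25 = 0 ∩ |AF|² = 2405/36]
6. A_y = -1  [line -22/375·x + 4/375·y + 1/25 = 0 ∩ |AF|² = 2405/36]
   → A = (1/2, -1)

A = (1/2, -1)
E = (-918/125, -424/125)
F = (-22/3, -10/3)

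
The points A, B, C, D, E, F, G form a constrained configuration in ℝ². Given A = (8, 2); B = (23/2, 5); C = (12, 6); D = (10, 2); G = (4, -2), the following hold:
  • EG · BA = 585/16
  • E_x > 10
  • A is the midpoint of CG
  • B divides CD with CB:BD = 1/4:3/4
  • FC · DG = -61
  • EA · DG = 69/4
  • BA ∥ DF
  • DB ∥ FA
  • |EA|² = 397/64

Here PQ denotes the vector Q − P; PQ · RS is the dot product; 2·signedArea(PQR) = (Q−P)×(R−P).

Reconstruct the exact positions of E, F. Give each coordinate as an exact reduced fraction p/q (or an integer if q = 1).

1. E_x = 83/8  [EA · DG = 69/4 ∩ EG · BA = 585/16]
2. E_y = 11/4  [EA · DG = 69/4 ∩ EG · BA = 585/16]
   → E = (83/8, 11/4)
3. F_x = 13/2  [DB ∥ FA ∩ BA ∥ DF]
4. F_y = -1  [DB ∥ FA ∩ BA ∥ DF]
   → F = (13/2, -1)

E = (83/8, 11/4)
F = (13/2, -1)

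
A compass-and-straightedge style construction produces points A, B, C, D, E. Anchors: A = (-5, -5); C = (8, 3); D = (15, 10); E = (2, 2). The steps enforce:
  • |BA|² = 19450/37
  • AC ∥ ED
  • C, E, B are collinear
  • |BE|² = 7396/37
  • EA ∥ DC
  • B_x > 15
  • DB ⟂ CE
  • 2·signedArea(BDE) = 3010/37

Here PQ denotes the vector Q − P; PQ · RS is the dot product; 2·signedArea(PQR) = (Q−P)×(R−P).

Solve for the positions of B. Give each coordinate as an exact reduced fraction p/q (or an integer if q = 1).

1. B_x = 590/37  [C, E, B are collinear ∩ DB ⟂ CE]
2. B_y = 160/37  [C, E, B are collinear ∩ DB ⟂ CE]
   → B = (590/37, 160/37)

B = (590/37, 160/37)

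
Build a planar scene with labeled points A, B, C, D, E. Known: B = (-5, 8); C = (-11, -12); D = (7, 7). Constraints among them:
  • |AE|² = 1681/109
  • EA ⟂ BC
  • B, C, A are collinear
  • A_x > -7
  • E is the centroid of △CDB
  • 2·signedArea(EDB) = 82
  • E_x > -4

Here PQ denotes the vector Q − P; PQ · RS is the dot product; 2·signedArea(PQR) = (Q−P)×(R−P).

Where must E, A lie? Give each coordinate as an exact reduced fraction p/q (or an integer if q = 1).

A = (-737/109, 232/109)
E = (-3, 1)

1. E_x = -3  [E is the centroid of △CDB]
2. E_y = 1  [E is the centroid of △CDB]
   → E = (-3, 1)
3. A_x = -737/109  [B, C, A are collinear ∩ EA ⟂ BC]
4. A_y = 232/109  [B, C, A are collinear ∩ EA ⟂ BC]
   → A = (-737/109, 232/109)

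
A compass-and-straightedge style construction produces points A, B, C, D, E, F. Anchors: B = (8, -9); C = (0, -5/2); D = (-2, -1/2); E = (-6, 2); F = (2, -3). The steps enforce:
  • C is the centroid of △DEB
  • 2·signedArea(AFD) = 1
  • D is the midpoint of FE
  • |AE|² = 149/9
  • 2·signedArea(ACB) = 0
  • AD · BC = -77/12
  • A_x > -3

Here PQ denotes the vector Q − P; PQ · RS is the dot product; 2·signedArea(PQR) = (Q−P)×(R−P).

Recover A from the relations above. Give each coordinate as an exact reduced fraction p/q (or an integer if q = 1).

A = (-8/3, -1/3)

1. A_x = -8/3  [2·signedArea(ACB) = 0 ∩ AD · BC = -77/12]
2. A_y = -1/3  [2·signedArea(ACB) = 0 ∩ AD · BC = -77/12]
   → A = (-8/3, -1/3)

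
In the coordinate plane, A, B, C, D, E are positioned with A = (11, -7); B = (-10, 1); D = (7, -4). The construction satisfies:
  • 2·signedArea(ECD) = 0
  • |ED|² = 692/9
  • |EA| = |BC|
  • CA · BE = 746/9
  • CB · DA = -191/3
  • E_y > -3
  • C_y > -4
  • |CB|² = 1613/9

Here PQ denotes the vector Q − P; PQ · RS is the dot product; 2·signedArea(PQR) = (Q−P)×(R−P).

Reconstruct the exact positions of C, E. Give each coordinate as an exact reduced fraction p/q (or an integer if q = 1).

C = (8/3, -10/3)
E = (-5/3, -8/3)

1. C_x = 8/3  [line -4·x + 3·y + 62/3 = 0 ∩ |CB|² = 1613/9]
2. C_y = -10/3  [line -4·x + 3·y + 62/3 = 0 ∩ |CB|² = 1613/9]
   → C = (8/3, -10/3)
3. E_x = -5/3  [2·signedArea(ECD) = 0 ∩ CA · BE = 746/9]
4. E_y = -8/3  [2·signedArea(ECD) = 0 ∩ CA · BE = 746/9]
   → E = (-5/3, -8/3)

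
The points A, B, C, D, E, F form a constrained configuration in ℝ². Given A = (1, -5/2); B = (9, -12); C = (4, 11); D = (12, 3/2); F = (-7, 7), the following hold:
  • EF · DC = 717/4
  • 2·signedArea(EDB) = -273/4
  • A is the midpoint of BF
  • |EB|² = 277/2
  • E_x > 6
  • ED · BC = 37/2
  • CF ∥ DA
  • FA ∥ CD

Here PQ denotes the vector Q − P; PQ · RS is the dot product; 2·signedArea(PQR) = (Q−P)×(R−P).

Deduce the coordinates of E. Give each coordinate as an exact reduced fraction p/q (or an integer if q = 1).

1. E_x = 13/2  [ED · BC = 37/2 ∩ 2·signedArea(EDB) = -273/4]
2. E_y = -1/2  [ED · BC = 37/2 ∩ 2·signedArea(EDB) = -273/4]
   → E = (13/2, -1/2)

E = (13/2, -1/2)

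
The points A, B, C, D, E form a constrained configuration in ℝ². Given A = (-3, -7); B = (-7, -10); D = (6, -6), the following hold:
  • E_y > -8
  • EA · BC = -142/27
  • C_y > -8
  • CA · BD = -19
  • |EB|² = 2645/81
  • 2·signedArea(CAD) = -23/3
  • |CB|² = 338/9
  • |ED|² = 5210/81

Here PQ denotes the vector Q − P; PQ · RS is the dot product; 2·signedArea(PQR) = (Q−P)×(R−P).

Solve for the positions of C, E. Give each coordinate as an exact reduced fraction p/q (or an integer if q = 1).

C = (-4/3, -23/3)
E = (-17/9, -67/9)

1. C_x = -4/3  [CA · BD = -19 ∩ 2·signedArea(CAD) = -23/3]
2. C_y = -23/3  [CA · BD = -19 ∩ 2·signedArea(CAD) = -23/3]
   → C = (-4/3, -23/3)
3. E_x = -17/9  [line -17/3·x + -7/3·y + -758/27 = 0 ∩ |EB|² = 2645/81]
4. E_y = -67/9  [line -17/3·x + -7/3·y + -758/27 = 0 ∩ |EB|² = 2645/81]
   → E = (-17/9, -67/9)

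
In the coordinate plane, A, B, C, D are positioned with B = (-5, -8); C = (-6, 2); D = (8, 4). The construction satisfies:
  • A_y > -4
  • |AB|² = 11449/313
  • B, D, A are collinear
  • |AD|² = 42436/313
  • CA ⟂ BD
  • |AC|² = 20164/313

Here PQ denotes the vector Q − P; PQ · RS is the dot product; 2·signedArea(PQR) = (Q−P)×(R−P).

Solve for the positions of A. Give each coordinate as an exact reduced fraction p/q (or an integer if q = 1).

1. A_x = -174/313  [B, D, A are collinear ∩ CA ⟂ BD]
2. A_y = -1220/313  [B, D, A are collinear ∩ CA ⟂ BD]
   → A = (-174/313, -1220/313)

A = (-174/313, -1220/313)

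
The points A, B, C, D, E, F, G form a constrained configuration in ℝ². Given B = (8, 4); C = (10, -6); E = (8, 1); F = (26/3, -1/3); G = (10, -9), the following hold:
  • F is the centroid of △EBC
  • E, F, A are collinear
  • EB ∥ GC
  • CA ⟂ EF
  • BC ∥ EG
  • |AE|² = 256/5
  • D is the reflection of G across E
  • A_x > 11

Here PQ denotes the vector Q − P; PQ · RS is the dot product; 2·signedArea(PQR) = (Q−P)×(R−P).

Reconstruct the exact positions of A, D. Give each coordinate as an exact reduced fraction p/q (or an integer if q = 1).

A = (56/5, -27/5)
D = (6, 11)

1. A_x = 56/5  [E, F, A are collinear ∩ CA ⟂ EF]
2. A_y = -27/5  [E, F, A are collinear ∩ CA ⟂ EF]
   → A = (56/5, -27/5)
3. D_x = 6  [D is the reflection of G across E]
4. D_y = 11  [D is the reflection of G across E]
   → D = (6, 11)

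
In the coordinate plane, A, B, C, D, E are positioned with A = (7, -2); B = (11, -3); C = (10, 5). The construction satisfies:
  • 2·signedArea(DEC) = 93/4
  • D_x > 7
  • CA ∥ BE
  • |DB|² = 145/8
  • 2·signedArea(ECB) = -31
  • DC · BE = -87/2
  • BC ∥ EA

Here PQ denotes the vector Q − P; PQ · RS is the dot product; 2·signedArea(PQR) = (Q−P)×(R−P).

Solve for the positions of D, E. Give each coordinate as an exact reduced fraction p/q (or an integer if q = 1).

1. E_x = 8  [BC ∥ EA ∩ CA ∥ BE]
2. E_y = -10  [BC ∥ EA ∩ CA ∥ BE]
   → E = (8, -10)
3. D_x = 31/4  [2·signedArea(DEC) = 93/4 ∩ DC · BE = -87/2]
4. D_y = -1/4  [2·signedArea(DEC) = 93/4 ∩ DC · BE = -87/2]
   → D = (31/4, -1/4)

D = (31/4, -1/4)
E = (8, -10)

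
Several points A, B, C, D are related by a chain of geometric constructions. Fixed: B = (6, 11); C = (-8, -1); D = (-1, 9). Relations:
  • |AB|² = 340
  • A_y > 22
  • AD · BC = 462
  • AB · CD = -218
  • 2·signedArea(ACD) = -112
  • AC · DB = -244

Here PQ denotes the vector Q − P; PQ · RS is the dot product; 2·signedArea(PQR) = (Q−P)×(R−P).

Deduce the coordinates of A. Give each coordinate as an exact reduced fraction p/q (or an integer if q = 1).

1. A_x = 20  [AB · CD = -218 ∩ AD · BC = 462]
2. A_y = 23  [AB · CD = -218 ∩ AD · BC = 462]
   → A = (20, 23)

A = (20, 23)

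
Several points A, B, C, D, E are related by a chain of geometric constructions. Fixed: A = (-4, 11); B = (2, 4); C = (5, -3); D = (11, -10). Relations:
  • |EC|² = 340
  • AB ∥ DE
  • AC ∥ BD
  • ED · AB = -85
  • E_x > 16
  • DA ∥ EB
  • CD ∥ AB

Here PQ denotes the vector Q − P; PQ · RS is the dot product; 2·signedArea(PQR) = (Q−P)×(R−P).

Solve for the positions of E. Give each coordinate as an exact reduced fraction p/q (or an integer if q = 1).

1. E_x = 17  [DA ∥ EB ∩ AB ∥ DE]
2. E_y = -17  [DA ∥ EB ∩ AB ∥ DE]
   → E = (17, -17)

E = (17, -17)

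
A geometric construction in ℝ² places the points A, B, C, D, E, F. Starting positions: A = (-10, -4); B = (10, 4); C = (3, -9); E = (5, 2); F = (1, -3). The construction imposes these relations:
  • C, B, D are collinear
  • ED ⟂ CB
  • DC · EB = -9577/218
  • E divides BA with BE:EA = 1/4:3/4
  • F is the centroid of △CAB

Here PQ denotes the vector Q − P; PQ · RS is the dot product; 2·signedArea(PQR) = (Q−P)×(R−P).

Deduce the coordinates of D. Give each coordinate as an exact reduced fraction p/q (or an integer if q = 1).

1. D_x = 1753/218  [C, B, D are collinear ∩ ED ⟂ CB]
2. D_y = 79/218  [C, B, D are collinear ∩ ED ⟂ CB]
   → D = (1753/218, 79/218)

D = (1753/218, 79/218)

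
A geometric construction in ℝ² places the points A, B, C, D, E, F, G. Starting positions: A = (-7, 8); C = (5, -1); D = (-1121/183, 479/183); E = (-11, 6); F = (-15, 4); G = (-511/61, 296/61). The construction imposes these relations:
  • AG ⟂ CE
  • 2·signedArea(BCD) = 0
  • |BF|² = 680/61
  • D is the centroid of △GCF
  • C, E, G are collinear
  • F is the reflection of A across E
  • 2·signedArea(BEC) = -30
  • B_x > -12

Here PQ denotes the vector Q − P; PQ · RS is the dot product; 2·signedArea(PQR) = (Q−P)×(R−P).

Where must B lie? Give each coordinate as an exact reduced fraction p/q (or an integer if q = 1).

1. B_x = -713/61  [2·signedArea(BCD) = 0 ∩ 2·signedArea(BEC) = -30]
2. B_y = 270/61  [2·signedArea(BCD) = 0 ∩ 2·signedArea(BEC) = -30]
   → B = (-713/61, 270/61)

B = (-713/61, 270/61)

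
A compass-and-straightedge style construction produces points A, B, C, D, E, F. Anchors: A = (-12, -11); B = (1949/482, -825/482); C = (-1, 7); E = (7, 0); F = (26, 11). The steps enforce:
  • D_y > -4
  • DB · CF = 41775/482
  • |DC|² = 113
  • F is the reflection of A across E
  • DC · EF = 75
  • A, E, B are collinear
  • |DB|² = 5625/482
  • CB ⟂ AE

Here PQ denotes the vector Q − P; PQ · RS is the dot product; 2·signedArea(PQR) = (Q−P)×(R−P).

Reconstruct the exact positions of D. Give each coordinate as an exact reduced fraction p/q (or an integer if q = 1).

D = (262/241, -825/241)

1. D_x = 262/241  [DB · CF = 41775/482 ∩ DC · EF = 75]
2. D_y = -825/241  [DB · CF = 41775/482 ∩ DC · EF = 75]
   → D = (262/241, -825/241)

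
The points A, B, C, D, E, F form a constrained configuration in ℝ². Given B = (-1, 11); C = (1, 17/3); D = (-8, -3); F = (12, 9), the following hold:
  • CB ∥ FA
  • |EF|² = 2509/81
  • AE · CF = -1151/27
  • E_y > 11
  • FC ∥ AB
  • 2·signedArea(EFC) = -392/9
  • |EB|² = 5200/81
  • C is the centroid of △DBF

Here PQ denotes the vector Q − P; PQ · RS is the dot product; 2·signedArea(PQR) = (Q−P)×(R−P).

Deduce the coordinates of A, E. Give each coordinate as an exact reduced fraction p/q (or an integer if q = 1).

1. A_x = 10  [FC ∥ AB ∩ CB ∥ FA]
2. A_y = 43/3  [FC ∥ AB ∩ CB ∥ FA]
   → A = (10, 43/3)
3. E_x = 7  [2·signedArea(EFC) = -392/9 ∩ AE · CF = -1151/27]
4. E_y = 103/9  [2·signedArea(EFC) = -392/9 ∩ AE · CF = -1151/27]
   → E = (7, 103/9)

A = (10, 43/3)
E = (7, 103/9)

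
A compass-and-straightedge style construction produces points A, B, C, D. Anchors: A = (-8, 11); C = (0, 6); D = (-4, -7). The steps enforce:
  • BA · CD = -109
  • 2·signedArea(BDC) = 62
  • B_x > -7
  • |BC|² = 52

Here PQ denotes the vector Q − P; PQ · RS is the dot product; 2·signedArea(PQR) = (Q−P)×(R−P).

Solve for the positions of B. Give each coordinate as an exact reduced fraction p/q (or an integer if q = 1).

B = (-6, 2)

1. B_x = -6  [2·signedArea(BDC) = 62 ∩ BA · CD = -109]
2. B_y = 2  [2·signedArea(BDC) = 62 ∩ BA · CD = -109]
   → B = (-6, 2)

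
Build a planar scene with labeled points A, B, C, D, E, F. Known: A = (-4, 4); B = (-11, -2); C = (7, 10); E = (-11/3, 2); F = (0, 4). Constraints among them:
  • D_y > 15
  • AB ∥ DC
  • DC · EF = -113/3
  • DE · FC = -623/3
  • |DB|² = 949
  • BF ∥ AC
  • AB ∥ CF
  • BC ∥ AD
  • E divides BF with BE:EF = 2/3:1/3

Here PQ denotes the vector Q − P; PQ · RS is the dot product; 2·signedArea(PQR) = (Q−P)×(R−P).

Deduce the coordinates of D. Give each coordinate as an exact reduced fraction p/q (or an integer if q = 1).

1. D_x = 14  [AB ∥ DC ∩ BC ∥ AD]
2. D_y = 16  [AB ∥ DC ∩ BC ∥ AD]
   → D = (14, 16)

D = (14, 16)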